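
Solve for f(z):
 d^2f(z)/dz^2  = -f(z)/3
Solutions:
 f(z) = C1*sin(sqrt(3)*z/3) + C2*cos(sqrt(3)*z/3)


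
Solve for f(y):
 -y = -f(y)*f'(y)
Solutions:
 f(y) = -sqrt(C1 + y^2)
 f(y) = sqrt(C1 + y^2)


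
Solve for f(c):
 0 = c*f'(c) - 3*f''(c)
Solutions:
 f(c) = C1 + C2*erfi(sqrt(6)*c/6)


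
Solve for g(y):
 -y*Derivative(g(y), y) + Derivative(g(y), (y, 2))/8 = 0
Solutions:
 g(y) = C1 + C2*erfi(2*y)


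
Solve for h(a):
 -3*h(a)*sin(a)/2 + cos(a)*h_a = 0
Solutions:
 h(a) = C1/cos(a)^(3/2)


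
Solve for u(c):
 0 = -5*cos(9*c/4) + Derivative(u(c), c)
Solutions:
 u(c) = C1 + 20*sin(9*c/4)/9


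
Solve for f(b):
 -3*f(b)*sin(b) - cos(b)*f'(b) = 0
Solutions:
 f(b) = C1*cos(b)^3


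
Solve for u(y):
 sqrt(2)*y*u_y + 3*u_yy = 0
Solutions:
 u(y) = C1 + C2*erf(2^(3/4)*sqrt(3)*y/6)


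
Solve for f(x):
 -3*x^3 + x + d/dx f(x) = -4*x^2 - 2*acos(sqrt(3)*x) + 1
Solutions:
 f(x) = C1 + 3*x^4/4 - 4*x^3/3 - x^2/2 - 2*x*acos(sqrt(3)*x) + x + 2*sqrt(3)*sqrt(1 - 3*x^2)/3


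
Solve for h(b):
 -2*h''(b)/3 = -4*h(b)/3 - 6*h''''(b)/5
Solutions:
 h(b) = (C1*sin(10^(1/4)*sqrt(3)*b*sin(atan(sqrt(335)/5)/2)/3) + C2*cos(10^(1/4)*sqrt(3)*b*sin(atan(sqrt(335)/5)/2)/3))*exp(-10^(1/4)*sqrt(3)*b*cos(atan(sqrt(335)/5)/2)/3) + (C3*sin(10^(1/4)*sqrt(3)*b*sin(atan(sqrt(335)/5)/2)/3) + C4*cos(10^(1/4)*sqrt(3)*b*sin(atan(sqrt(335)/5)/2)/3))*exp(10^(1/4)*sqrt(3)*b*cos(atan(sqrt(335)/5)/2)/3)


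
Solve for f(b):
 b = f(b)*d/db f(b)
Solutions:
 f(b) = -sqrt(C1 + b^2)
 f(b) = sqrt(C1 + b^2)


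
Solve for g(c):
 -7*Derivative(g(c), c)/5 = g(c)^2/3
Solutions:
 g(c) = 21/(C1 + 5*c)


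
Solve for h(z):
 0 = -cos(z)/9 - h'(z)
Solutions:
 h(z) = C1 - sin(z)/9


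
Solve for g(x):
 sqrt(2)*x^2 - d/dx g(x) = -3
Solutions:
 g(x) = C1 + sqrt(2)*x^3/3 + 3*x


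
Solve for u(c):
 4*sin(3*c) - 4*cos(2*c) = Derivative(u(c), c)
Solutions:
 u(c) = C1 - 2*sin(2*c) - 4*cos(3*c)/3


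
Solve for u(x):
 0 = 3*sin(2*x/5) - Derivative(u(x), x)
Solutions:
 u(x) = C1 - 15*cos(2*x/5)/2


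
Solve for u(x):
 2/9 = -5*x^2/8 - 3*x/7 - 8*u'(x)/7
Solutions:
 u(x) = C1 - 35*x^3/192 - 3*x^2/16 - 7*x/36


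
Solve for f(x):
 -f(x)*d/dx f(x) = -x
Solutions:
 f(x) = -sqrt(C1 + x^2)
 f(x) = sqrt(C1 + x^2)


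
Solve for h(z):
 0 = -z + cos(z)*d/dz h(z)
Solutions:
 h(z) = C1 + Integral(z/cos(z), z)


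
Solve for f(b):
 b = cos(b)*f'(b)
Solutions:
 f(b) = C1 + Integral(b/cos(b), b)


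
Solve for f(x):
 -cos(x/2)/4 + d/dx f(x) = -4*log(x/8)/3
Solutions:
 f(x) = C1 - 4*x*log(x)/3 + 4*x/3 + 4*x*log(2) + sin(x/2)/2


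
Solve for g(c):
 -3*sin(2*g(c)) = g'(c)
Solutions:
 g(c) = pi - acos((-C1 - exp(12*c))/(C1 - exp(12*c)))/2
 g(c) = acos((-C1 - exp(12*c))/(C1 - exp(12*c)))/2


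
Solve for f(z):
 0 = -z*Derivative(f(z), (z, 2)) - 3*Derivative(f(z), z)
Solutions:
 f(z) = C1 + C2/z^2


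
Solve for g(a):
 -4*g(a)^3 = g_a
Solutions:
 g(a) = -sqrt(2)*sqrt(-1/(C1 - 4*a))/2
 g(a) = sqrt(2)*sqrt(-1/(C1 - 4*a))/2


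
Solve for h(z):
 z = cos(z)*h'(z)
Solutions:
 h(z) = C1 + Integral(z/cos(z), z)


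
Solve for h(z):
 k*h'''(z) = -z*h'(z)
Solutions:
 h(z) = C1 + Integral(C2*airyai(z*(-1/k)^(1/3)) + C3*airybi(z*(-1/k)^(1/3)), z)


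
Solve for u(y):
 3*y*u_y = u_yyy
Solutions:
 u(y) = C1 + Integral(C2*airyai(3^(1/3)*y) + C3*airybi(3^(1/3)*y), y)


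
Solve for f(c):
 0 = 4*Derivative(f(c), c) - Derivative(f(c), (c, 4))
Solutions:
 f(c) = C1 + C4*exp(2^(2/3)*c) + (C2*sin(2^(2/3)*sqrt(3)*c/2) + C3*cos(2^(2/3)*sqrt(3)*c/2))*exp(-2^(2/3)*c/2)


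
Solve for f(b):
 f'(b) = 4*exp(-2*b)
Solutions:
 f(b) = C1 - 2*exp(-2*b)


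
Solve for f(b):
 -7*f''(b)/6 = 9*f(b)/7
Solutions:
 f(b) = C1*sin(3*sqrt(6)*b/7) + C2*cos(3*sqrt(6)*b/7)


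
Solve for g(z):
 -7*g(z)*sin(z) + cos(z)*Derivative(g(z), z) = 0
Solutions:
 g(z) = C1/cos(z)^7


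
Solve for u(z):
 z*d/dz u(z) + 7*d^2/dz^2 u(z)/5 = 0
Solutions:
 u(z) = C1 + C2*erf(sqrt(70)*z/14)


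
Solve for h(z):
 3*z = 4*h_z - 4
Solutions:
 h(z) = C1 + 3*z^2/8 + z


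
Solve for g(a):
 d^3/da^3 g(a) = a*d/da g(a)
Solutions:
 g(a) = C1 + Integral(C2*airyai(a) + C3*airybi(a), a)


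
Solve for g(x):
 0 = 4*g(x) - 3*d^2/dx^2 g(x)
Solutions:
 g(x) = C1*exp(-2*sqrt(3)*x/3) + C2*exp(2*sqrt(3)*x/3)


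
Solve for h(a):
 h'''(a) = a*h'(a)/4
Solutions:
 h(a) = C1 + Integral(C2*airyai(2^(1/3)*a/2) + C3*airybi(2^(1/3)*a/2), a)


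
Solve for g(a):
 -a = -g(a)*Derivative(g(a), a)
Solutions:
 g(a) = -sqrt(C1 + a^2)
 g(a) = sqrt(C1 + a^2)


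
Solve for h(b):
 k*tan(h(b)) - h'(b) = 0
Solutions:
 h(b) = pi - asin(C1*exp(b*k))
 h(b) = asin(C1*exp(b*k))


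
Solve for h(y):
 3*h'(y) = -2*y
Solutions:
 h(y) = C1 - y^2/3


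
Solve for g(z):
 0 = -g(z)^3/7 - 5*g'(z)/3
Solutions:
 g(z) = -sqrt(70)*sqrt(-1/(C1 - 3*z))/2
 g(z) = sqrt(70)*sqrt(-1/(C1 - 3*z))/2


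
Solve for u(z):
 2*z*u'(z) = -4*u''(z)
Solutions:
 u(z) = C1 + C2*erf(z/2)


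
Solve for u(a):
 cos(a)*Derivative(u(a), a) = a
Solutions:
 u(a) = C1 + Integral(a/cos(a), a)


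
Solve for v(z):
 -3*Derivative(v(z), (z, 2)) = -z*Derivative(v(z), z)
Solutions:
 v(z) = C1 + C2*erfi(sqrt(6)*z/6)


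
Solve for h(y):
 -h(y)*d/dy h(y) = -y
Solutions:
 h(y) = -sqrt(C1 + y^2)
 h(y) = sqrt(C1 + y^2)


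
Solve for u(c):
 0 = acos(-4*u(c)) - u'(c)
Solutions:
 Integral(1/acos(-4*_y), (_y, u(c))) = C1 + c


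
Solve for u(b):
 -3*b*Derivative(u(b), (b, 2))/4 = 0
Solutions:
 u(b) = C1 + C2*b


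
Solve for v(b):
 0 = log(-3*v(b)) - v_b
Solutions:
 -Integral(1/(log(-_y) + log(3)), (_y, v(b))) = C1 - b


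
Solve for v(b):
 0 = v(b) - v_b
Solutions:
 v(b) = C1*exp(b)


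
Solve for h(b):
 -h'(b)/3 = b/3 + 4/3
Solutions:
 h(b) = C1 - b^2/2 - 4*b


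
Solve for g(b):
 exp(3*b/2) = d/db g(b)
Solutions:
 g(b) = C1 + 2*exp(3*b/2)/3


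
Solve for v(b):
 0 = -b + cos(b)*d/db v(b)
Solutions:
 v(b) = C1 + Integral(b/cos(b), b)


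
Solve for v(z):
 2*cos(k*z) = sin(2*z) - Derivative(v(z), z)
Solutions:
 v(z) = C1 - cos(2*z)/2 - 2*sin(k*z)/k


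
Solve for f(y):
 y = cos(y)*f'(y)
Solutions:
 f(y) = C1 + Integral(y/cos(y), y)


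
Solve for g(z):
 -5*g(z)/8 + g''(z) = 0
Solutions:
 g(z) = C1*exp(-sqrt(10)*z/4) + C2*exp(sqrt(10)*z/4)


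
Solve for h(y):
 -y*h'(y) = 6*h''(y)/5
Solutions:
 h(y) = C1 + C2*erf(sqrt(15)*y/6)


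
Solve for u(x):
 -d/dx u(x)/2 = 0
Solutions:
 u(x) = C1


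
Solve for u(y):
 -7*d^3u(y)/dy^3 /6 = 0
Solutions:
 u(y) = C1 + C2*y + C3*y^2


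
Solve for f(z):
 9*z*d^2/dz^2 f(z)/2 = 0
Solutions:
 f(z) = C1 + C2*z


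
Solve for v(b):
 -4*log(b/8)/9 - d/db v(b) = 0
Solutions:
 v(b) = C1 - 4*b*log(b)/9 + 4*b/9 + 4*b*log(2)/3


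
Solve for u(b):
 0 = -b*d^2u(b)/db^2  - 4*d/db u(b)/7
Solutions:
 u(b) = C1 + C2*b^(3/7)


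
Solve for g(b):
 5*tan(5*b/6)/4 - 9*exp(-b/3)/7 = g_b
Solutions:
 g(b) = C1 + 3*log(tan(5*b/6)^2 + 1)/4 + 27*exp(-b/3)/7


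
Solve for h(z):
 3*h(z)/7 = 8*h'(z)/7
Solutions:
 h(z) = C1*exp(3*z/8)


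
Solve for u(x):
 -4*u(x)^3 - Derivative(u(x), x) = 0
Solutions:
 u(x) = -sqrt(2)*sqrt(-1/(C1 - 4*x))/2
 u(x) = sqrt(2)*sqrt(-1/(C1 - 4*x))/2


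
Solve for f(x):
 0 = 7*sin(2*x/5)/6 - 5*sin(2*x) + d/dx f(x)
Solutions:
 f(x) = C1 + 35*cos(2*x/5)/12 - 5*cos(2*x)/2


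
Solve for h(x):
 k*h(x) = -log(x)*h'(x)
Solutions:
 h(x) = C1*exp(-k*li(x))


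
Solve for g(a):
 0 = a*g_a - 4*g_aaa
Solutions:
 g(a) = C1 + Integral(C2*airyai(2^(1/3)*a/2) + C3*airybi(2^(1/3)*a/2), a)


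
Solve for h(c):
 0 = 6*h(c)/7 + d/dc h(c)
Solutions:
 h(c) = C1*exp(-6*c/7)


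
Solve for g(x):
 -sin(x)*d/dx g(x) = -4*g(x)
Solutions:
 g(x) = C1*(cos(x)^2 - 2*cos(x) + 1)/(cos(x)^2 + 2*cos(x) + 1)


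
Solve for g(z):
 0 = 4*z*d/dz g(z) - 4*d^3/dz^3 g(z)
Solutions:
 g(z) = C1 + Integral(C2*airyai(z) + C3*airybi(z), z)


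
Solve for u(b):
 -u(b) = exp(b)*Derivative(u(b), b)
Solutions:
 u(b) = C1*exp(exp(-b))


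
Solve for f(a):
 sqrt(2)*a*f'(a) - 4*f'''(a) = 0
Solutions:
 f(a) = C1 + Integral(C2*airyai(sqrt(2)*a/2) + C3*airybi(sqrt(2)*a/2), a)


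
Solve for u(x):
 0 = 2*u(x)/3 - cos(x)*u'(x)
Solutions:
 u(x) = C1*(sin(x) + 1)^(1/3)/(sin(x) - 1)^(1/3)


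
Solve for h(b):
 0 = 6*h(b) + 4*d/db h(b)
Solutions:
 h(b) = C1*exp(-3*b/2)


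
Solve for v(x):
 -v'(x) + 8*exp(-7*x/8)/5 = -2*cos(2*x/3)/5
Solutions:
 v(x) = C1 + 3*sin(2*x/3)/5 - 64*exp(-7*x/8)/35


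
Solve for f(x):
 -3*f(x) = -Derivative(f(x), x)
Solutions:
 f(x) = C1*exp(3*x)


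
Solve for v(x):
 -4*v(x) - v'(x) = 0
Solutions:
 v(x) = C1*exp(-4*x)


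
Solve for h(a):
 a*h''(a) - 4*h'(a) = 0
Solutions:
 h(a) = C1 + C2*a^5


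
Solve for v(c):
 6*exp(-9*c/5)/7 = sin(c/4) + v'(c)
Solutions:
 v(c) = C1 + 4*cos(c/4) - 10*exp(-9*c/5)/21


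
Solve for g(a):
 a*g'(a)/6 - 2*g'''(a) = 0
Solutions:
 g(a) = C1 + Integral(C2*airyai(18^(1/3)*a/6) + C3*airybi(18^(1/3)*a/6), a)


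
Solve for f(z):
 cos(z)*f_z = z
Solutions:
 f(z) = C1 + Integral(z/cos(z), z)


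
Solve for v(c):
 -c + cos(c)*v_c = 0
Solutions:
 v(c) = C1 + Integral(c/cos(c), c)


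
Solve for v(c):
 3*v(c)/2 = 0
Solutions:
 v(c) = 0


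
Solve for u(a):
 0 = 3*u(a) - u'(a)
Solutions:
 u(a) = C1*exp(3*a)


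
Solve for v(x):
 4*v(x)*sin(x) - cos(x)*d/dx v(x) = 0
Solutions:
 v(x) = C1/cos(x)^4


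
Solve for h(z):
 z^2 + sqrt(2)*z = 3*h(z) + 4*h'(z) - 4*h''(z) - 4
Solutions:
 h(z) = C1*exp(-z/2) + C2*exp(3*z/2) + z^2/3 - 8*z/9 + sqrt(2)*z/3 - 4*sqrt(2)/9 + 92/27


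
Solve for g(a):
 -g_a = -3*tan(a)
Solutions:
 g(a) = C1 - 3*log(cos(a))


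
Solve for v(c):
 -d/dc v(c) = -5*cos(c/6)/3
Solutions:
 v(c) = C1 + 10*sin(c/6)


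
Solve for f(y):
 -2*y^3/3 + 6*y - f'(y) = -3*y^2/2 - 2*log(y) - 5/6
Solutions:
 f(y) = C1 - y^4/6 + y^3/2 + 3*y^2 + 2*y*log(y) - 7*y/6


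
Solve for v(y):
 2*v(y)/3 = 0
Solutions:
 v(y) = 0


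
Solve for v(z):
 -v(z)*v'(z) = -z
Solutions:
 v(z) = -sqrt(C1 + z^2)
 v(z) = sqrt(C1 + z^2)


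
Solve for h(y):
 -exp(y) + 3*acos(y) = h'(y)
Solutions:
 h(y) = C1 + 3*y*acos(y) - 3*sqrt(1 - y^2) - exp(y)


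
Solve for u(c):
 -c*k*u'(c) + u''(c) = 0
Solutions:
 u(c) = Piecewise((-sqrt(2)*sqrt(pi)*C1*erf(sqrt(2)*c*sqrt(-k)/2)/(2*sqrt(-k)) - C2, (k > 0) | (k < 0)), (-C1*c - C2, True))


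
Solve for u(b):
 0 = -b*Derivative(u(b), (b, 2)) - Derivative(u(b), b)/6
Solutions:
 u(b) = C1 + C2*b^(5/6)


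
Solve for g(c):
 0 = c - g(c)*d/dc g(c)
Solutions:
 g(c) = -sqrt(C1 + c^2)
 g(c) = sqrt(C1 + c^2)


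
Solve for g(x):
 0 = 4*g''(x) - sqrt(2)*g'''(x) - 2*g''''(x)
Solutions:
 g(x) = C1 + C2*x + C3*exp(x*(-sqrt(2) + sqrt(34))/4) + C4*exp(-x*(sqrt(2) + sqrt(34))/4)


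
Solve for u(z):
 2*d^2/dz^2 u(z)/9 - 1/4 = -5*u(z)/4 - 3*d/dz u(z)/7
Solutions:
 u(z) = (C1*sin(3*sqrt(409)*z/28) + C2*cos(3*sqrt(409)*z/28))*exp(-27*z/28) + 1/5


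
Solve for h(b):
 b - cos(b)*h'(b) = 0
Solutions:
 h(b) = C1 + Integral(b/cos(b), b)


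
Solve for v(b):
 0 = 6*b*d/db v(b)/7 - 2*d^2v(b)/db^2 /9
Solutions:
 v(b) = C1 + C2*erfi(3*sqrt(42)*b/14)


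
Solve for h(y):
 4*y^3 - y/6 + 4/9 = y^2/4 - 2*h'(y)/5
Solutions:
 h(y) = C1 - 5*y^4/2 + 5*y^3/24 + 5*y^2/24 - 10*y/9


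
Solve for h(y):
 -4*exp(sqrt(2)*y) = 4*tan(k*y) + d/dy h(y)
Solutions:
 h(y) = C1 - 4*Piecewise((-log(cos(k*y))/k, Ne(k, 0)), (0, True)) - 2*sqrt(2)*exp(sqrt(2)*y)


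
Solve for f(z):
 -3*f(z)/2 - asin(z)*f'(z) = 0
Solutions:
 f(z) = C1*exp(-3*Integral(1/asin(z), z)/2)


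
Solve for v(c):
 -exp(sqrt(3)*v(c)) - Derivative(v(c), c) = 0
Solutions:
 v(c) = sqrt(3)*(2*log(1/(C1 + c)) - log(3))/6


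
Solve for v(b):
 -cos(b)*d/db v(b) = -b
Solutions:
 v(b) = C1 + Integral(b/cos(b), b)


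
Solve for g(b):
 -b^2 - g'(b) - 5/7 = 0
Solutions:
 g(b) = C1 - b^3/3 - 5*b/7


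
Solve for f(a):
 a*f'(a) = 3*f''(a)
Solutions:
 f(a) = C1 + C2*erfi(sqrt(6)*a/6)


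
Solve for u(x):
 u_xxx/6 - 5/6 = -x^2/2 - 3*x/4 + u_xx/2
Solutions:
 u(x) = C1 + C2*x + C3*exp(3*x) + x^4/12 + 13*x^3/36 - 17*x^2/36


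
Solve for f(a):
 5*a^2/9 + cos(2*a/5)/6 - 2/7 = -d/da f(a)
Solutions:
 f(a) = C1 - 5*a^3/27 + 2*a/7 - 5*sin(2*a/5)/12


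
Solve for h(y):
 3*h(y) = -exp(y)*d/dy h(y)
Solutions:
 h(y) = C1*exp(3*exp(-y))


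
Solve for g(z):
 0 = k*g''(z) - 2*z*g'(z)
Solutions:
 g(z) = C1 + C2*erf(z*sqrt(-1/k))/sqrt(-1/k)


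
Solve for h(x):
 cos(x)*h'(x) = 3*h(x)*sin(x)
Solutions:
 h(x) = C1/cos(x)^3


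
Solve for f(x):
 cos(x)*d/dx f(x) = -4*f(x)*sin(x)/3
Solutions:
 f(x) = C1*cos(x)^(4/3)


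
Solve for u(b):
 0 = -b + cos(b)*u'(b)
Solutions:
 u(b) = C1 + Integral(b/cos(b), b)


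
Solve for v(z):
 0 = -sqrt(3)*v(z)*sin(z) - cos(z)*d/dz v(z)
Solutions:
 v(z) = C1*cos(z)^(sqrt(3))


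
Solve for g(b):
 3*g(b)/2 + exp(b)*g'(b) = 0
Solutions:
 g(b) = C1*exp(3*exp(-b)/2)


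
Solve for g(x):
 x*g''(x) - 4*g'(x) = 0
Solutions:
 g(x) = C1 + C2*x^5


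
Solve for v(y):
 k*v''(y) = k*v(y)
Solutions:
 v(y) = C1*exp(-y) + C2*exp(y)


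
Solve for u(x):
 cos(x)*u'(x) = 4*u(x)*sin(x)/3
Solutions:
 u(x) = C1/cos(x)^(4/3)


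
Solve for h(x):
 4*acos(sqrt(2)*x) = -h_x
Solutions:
 h(x) = C1 - 4*x*acos(sqrt(2)*x) + 2*sqrt(2)*sqrt(1 - 2*x^2)


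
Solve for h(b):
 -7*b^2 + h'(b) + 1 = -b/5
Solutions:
 h(b) = C1 + 7*b^3/3 - b^2/10 - b


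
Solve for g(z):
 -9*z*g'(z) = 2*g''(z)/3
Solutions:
 g(z) = C1 + C2*erf(3*sqrt(3)*z/2)


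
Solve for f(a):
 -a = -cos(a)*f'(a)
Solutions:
 f(a) = C1 + Integral(a/cos(a), a)


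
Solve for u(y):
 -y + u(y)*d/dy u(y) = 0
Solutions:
 u(y) = -sqrt(C1 + y^2)
 u(y) = sqrt(C1 + y^2)


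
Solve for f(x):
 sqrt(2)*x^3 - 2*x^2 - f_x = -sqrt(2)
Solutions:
 f(x) = C1 + sqrt(2)*x^4/4 - 2*x^3/3 + sqrt(2)*x


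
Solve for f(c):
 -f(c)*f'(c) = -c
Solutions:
 f(c) = -sqrt(C1 + c^2)
 f(c) = sqrt(C1 + c^2)


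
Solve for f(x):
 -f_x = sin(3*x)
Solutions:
 f(x) = C1 + cos(3*x)/3


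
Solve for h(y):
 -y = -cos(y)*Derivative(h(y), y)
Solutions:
 h(y) = C1 + Integral(y/cos(y), y)


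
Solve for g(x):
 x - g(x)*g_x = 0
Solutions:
 g(x) = -sqrt(C1 + x^2)
 g(x) = sqrt(C1 + x^2)


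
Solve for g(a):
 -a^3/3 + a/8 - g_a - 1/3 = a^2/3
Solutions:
 g(a) = C1 - a^4/12 - a^3/9 + a^2/16 - a/3


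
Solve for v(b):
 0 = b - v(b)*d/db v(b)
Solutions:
 v(b) = -sqrt(C1 + b^2)
 v(b) = sqrt(C1 + b^2)


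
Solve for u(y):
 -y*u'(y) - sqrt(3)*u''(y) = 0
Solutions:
 u(y) = C1 + C2*erf(sqrt(2)*3^(3/4)*y/6)


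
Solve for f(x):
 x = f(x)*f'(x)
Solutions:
 f(x) = -sqrt(C1 + x^2)
 f(x) = sqrt(C1 + x^2)


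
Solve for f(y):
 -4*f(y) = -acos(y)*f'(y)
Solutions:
 f(y) = C1*exp(4*Integral(1/acos(y), y))


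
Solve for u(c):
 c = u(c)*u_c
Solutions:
 u(c) = -sqrt(C1 + c^2)
 u(c) = sqrt(C1 + c^2)


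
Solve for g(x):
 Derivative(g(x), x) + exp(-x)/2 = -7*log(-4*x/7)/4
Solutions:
 g(x) = C1 - 7*x*log(-x)/4 + 7*x*(-2*log(2) + 1 + log(7))/4 + exp(-x)/2


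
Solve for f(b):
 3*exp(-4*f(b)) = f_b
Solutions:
 f(b) = log(-I*(C1 + 12*b)^(1/4))
 f(b) = log(I*(C1 + 12*b)^(1/4))
 f(b) = log(-(C1 + 12*b)^(1/4))
 f(b) = log(C1 + 12*b)/4


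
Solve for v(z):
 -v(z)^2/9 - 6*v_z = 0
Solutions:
 v(z) = 54/(C1 + z)


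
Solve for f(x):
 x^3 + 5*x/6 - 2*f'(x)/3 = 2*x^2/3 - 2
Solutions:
 f(x) = C1 + 3*x^4/8 - x^3/3 + 5*x^2/8 + 3*x


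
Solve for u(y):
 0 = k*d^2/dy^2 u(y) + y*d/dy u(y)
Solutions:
 u(y) = C1 + C2*sqrt(k)*erf(sqrt(2)*y*sqrt(1/k)/2)


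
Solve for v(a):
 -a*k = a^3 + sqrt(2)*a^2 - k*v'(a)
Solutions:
 v(a) = C1 + a^4/(4*k) + sqrt(2)*a^3/(3*k) + a^2/2


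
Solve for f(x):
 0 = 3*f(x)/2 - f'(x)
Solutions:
 f(x) = C1*exp(3*x/2)


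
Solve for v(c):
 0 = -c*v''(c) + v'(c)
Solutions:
 v(c) = C1 + C2*c^2


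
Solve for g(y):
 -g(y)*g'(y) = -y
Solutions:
 g(y) = -sqrt(C1 + y^2)
 g(y) = sqrt(C1 + y^2)


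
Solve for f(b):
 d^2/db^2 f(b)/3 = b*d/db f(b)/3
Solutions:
 f(b) = C1 + C2*erfi(sqrt(2)*b/2)


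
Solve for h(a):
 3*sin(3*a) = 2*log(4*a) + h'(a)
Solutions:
 h(a) = C1 - 2*a*log(a) - 4*a*log(2) + 2*a - cos(3*a)


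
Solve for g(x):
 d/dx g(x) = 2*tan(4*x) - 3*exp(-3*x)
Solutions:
 g(x) = C1 + log(tan(4*x)^2 + 1)/4 + exp(-3*x)


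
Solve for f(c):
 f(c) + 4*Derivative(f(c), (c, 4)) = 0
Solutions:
 f(c) = (C1*sin(c/2) + C2*cos(c/2))*exp(-c/2) + (C3*sin(c/2) + C4*cos(c/2))*exp(c/2)


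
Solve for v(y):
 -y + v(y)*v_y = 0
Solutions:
 v(y) = -sqrt(C1 + y^2)
 v(y) = sqrt(C1 + y^2)


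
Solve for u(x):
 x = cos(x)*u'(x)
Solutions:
 u(x) = C1 + Integral(x/cos(x), x)


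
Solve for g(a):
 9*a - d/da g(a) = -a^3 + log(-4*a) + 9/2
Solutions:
 g(a) = C1 + a^4/4 + 9*a^2/2 - a*log(-a) + a*(-7/2 - 2*log(2))


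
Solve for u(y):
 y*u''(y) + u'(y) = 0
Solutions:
 u(y) = C1 + C2*log(y)


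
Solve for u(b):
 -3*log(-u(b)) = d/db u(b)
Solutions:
 -li(-u(b)) = C1 - 3*b


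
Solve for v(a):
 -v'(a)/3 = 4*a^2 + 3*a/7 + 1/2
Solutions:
 v(a) = C1 - 4*a^3 - 9*a^2/14 - 3*a/2


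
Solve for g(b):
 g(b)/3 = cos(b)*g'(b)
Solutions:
 g(b) = C1*(sin(b) + 1)^(1/6)/(sin(b) - 1)^(1/6)


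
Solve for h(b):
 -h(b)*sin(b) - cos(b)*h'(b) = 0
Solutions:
 h(b) = C1*cos(b)


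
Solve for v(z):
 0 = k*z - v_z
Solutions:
 v(z) = C1 + k*z^2/2


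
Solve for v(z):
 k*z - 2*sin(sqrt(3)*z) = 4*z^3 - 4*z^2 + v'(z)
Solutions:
 v(z) = C1 + k*z^2/2 - z^4 + 4*z^3/3 + 2*sqrt(3)*cos(sqrt(3)*z)/3


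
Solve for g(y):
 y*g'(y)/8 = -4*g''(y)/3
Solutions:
 g(y) = C1 + C2*erf(sqrt(3)*y/8)


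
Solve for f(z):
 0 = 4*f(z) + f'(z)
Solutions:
 f(z) = C1*exp(-4*z)


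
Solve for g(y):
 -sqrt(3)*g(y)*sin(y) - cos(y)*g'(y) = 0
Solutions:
 g(y) = C1*cos(y)^(sqrt(3))


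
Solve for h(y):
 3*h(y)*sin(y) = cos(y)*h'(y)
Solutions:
 h(y) = C1/cos(y)^3


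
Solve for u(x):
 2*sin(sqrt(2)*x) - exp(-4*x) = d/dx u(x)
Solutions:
 u(x) = C1 - sqrt(2)*cos(sqrt(2)*x) + exp(-4*x)/4


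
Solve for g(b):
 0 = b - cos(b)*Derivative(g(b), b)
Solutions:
 g(b) = C1 + Integral(b/cos(b), b)


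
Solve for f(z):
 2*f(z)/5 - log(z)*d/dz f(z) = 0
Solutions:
 f(z) = C1*exp(2*li(z)/5)


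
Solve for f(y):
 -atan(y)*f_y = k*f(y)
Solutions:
 f(y) = C1*exp(-k*Integral(1/atan(y), y))


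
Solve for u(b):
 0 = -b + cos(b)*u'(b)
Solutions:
 u(b) = C1 + Integral(b/cos(b), b)


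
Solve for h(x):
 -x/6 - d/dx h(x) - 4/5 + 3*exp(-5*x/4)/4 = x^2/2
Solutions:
 h(x) = C1 - x^3/6 - x^2/12 - 4*x/5 - 3*exp(-5*x/4)/5


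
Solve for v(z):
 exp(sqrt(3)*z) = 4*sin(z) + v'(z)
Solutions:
 v(z) = C1 + sqrt(3)*exp(sqrt(3)*z)/3 + 4*cos(z)


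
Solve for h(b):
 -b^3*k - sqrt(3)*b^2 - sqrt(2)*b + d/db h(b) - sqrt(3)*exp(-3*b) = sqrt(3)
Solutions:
 h(b) = C1 + b^4*k/4 + sqrt(3)*b^3/3 + sqrt(2)*b^2/2 + sqrt(3)*b - sqrt(3)*exp(-3*b)/3


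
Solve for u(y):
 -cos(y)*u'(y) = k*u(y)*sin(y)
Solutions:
 u(y) = C1*exp(k*log(cos(y)))


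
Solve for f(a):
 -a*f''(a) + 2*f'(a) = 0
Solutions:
 f(a) = C1 + C2*a^3


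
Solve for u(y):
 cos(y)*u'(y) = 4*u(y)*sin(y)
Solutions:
 u(y) = C1/cos(y)^4


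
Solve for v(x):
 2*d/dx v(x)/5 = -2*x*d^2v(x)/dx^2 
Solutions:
 v(x) = C1 + C2*x^(4/5)


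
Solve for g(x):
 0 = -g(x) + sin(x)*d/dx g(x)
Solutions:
 g(x) = C1*sqrt(cos(x) - 1)/sqrt(cos(x) + 1)


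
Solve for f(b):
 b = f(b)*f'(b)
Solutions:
 f(b) = -sqrt(C1 + b^2)
 f(b) = sqrt(C1 + b^2)


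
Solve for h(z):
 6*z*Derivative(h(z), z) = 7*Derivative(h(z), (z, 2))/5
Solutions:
 h(z) = C1 + C2*erfi(sqrt(105)*z/7)


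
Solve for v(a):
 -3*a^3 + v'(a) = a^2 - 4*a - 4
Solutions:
 v(a) = C1 + 3*a^4/4 + a^3/3 - 2*a^2 - 4*a


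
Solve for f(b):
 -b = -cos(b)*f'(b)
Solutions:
 f(b) = C1 + Integral(b/cos(b), b)


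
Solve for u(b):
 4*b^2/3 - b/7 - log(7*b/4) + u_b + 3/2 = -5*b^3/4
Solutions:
 u(b) = C1 - 5*b^4/16 - 4*b^3/9 + b^2/14 + b*log(b) - 5*b/2 + b*log(7/4)


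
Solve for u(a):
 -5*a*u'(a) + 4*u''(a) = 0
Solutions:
 u(a) = C1 + C2*erfi(sqrt(10)*a/4)


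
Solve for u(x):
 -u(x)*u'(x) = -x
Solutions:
 u(x) = -sqrt(C1 + x^2)
 u(x) = sqrt(C1 + x^2)


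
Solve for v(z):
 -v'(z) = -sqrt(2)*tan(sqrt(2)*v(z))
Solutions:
 v(z) = sqrt(2)*(pi - asin(C1*exp(2*z)))/2
 v(z) = sqrt(2)*asin(C1*exp(2*z))/2


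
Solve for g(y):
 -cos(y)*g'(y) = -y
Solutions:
 g(y) = C1 + Integral(y/cos(y), y)


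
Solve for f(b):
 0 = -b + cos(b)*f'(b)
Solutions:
 f(b) = C1 + Integral(b/cos(b), b)


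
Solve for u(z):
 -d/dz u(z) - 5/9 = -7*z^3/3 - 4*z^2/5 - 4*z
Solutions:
 u(z) = C1 + 7*z^4/12 + 4*z^3/15 + 2*z^2 - 5*z/9


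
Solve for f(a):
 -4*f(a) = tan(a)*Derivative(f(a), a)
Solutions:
 f(a) = C1/sin(a)^4


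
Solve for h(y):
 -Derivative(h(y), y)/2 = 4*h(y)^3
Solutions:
 h(y) = -sqrt(2)*sqrt(-1/(C1 - 8*y))/2
 h(y) = sqrt(2)*sqrt(-1/(C1 - 8*y))/2


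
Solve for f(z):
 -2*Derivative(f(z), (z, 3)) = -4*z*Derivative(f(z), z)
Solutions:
 f(z) = C1 + Integral(C2*airyai(2^(1/3)*z) + C3*airybi(2^(1/3)*z), z)


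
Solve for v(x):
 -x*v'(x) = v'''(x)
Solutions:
 v(x) = C1 + Integral(C2*airyai(-x) + C3*airybi(-x), x)


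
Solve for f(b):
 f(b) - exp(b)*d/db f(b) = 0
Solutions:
 f(b) = C1*exp(-exp(-b))


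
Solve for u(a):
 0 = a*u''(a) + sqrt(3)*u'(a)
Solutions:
 u(a) = C1 + C2*a^(1 - sqrt(3))


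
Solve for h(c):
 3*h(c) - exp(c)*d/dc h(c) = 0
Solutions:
 h(c) = C1*exp(-3*exp(-c))


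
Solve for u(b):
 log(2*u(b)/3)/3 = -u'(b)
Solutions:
 3*Integral(1/(log(_y) - log(3) + log(2)), (_y, u(b))) = C1 - b


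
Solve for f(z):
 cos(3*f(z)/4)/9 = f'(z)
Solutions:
 -z/9 - 2*log(sin(3*f(z)/4) - 1)/3 + 2*log(sin(3*f(z)/4) + 1)/3 = C1


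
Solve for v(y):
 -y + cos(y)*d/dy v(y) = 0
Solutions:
 v(y) = C1 + Integral(y/cos(y), y)


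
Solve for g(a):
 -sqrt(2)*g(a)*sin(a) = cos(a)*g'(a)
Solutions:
 g(a) = C1*cos(a)^(sqrt(2))


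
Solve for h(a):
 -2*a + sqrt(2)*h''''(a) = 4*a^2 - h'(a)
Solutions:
 h(a) = C1 + C4*exp(-2^(5/6)*a/2) + 4*a^3/3 + a^2 + (C2*sin(2^(5/6)*sqrt(3)*a/4) + C3*cos(2^(5/6)*sqrt(3)*a/4))*exp(2^(5/6)*a/4)


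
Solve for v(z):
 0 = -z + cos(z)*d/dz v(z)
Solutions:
 v(z) = C1 + Integral(z/cos(z), z)


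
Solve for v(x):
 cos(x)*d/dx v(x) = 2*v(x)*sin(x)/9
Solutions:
 v(x) = C1/cos(x)^(2/9)


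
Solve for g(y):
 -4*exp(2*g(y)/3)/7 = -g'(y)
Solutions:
 g(y) = 3*log(-sqrt(-1/(C1 + 4*y))) - 3*log(2) + 3*log(42)/2
 g(y) = 3*log(-1/(C1 + 4*y))/2 - 3*log(2) + 3*log(42)/2


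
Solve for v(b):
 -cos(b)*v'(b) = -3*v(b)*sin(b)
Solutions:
 v(b) = C1/cos(b)^3


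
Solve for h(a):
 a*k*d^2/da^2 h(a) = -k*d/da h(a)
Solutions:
 h(a) = C1 + C2*log(a)


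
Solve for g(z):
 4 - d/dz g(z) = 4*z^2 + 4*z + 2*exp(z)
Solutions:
 g(z) = C1 - 4*z^3/3 - 2*z^2 + 4*z - 2*exp(z)


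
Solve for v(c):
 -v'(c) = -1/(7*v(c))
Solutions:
 v(c) = -sqrt(C1 + 14*c)/7
 v(c) = sqrt(C1 + 14*c)/7


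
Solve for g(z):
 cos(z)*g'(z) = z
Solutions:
 g(z) = C1 + Integral(z/cos(z), z)


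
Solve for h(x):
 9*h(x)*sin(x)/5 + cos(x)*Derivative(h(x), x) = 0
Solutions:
 h(x) = C1*cos(x)^(9/5)


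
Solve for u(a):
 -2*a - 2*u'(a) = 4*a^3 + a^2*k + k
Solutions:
 u(a) = C1 - a^4/2 - a^3*k/6 - a^2/2 - a*k/2


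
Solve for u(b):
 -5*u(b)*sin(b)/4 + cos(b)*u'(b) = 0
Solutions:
 u(b) = C1/cos(b)^(5/4)


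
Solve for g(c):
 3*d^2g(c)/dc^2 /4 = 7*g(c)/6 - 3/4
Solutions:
 g(c) = C1*exp(-sqrt(14)*c/3) + C2*exp(sqrt(14)*c/3) + 9/14


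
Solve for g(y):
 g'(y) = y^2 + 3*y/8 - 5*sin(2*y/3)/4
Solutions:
 g(y) = C1 + y^3/3 + 3*y^2/16 + 15*cos(2*y/3)/8


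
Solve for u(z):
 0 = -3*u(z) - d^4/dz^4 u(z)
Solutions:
 u(z) = (C1*sin(sqrt(2)*3^(1/4)*z/2) + C2*cos(sqrt(2)*3^(1/4)*z/2))*exp(-sqrt(2)*3^(1/4)*z/2) + (C3*sin(sqrt(2)*3^(1/4)*z/2) + C4*cos(sqrt(2)*3^(1/4)*z/2))*exp(sqrt(2)*3^(1/4)*z/2)


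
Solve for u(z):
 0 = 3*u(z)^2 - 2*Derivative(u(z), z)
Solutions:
 u(z) = -2/(C1 + 3*z)


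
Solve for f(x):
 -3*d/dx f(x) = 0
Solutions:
 f(x) = C1


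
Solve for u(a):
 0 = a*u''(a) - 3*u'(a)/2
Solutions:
 u(a) = C1 + C2*a^(5/2)


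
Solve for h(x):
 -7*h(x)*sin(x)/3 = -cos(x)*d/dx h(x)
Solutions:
 h(x) = C1/cos(x)^(7/3)


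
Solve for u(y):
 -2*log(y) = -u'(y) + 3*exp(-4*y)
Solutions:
 u(y) = C1 + 2*y*log(y) - 2*y - 3*exp(-4*y)/4


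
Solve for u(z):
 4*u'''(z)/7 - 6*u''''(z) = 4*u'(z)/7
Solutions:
 u(z) = C1 + C2*exp(z*(4/(63*sqrt(35673) + 11899)^(1/3) + 4 + (63*sqrt(35673) + 11899)^(1/3))/126)*sin(sqrt(3)*z*(-(63*sqrt(35673) + 11899)^(1/3) + 4/(63*sqrt(35673) + 11899)^(1/3))/126) + C3*exp(z*(4/(63*sqrt(35673) + 11899)^(1/3) + 4 + (63*sqrt(35673) + 11899)^(1/3))/126)*cos(sqrt(3)*z*(-(63*sqrt(35673) + 11899)^(1/3) + 4/(63*sqrt(35673) + 11899)^(1/3))/126) + C4*exp(z*(-(63*sqrt(35673) + 11899)^(1/3) - 4/(63*sqrt(35673) + 11899)^(1/3) + 2)/63)


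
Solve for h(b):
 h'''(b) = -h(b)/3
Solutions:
 h(b) = C3*exp(-3^(2/3)*b/3) + (C1*sin(3^(1/6)*b/2) + C2*cos(3^(1/6)*b/2))*exp(3^(2/3)*b/6)


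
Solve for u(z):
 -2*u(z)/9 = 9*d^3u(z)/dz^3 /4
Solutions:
 u(z) = C3*exp(-2*3^(2/3)*z/9) + (C1*sin(3^(1/6)*z/3) + C2*cos(3^(1/6)*z/3))*exp(3^(2/3)*z/9)


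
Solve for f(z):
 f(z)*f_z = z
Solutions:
 f(z) = -sqrt(C1 + z^2)
 f(z) = sqrt(C1 + z^2)


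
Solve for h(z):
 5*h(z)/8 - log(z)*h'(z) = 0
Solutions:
 h(z) = C1*exp(5*li(z)/8)


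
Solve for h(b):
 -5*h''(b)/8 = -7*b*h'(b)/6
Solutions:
 h(b) = C1 + C2*erfi(sqrt(210)*b/15)


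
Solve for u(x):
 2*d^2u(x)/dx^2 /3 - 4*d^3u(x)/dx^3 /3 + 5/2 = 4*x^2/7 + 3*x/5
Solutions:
 u(x) = C1 + C2*x + C3*exp(x/2) + x^4/14 + 101*x^3/140 + 687*x^2/280


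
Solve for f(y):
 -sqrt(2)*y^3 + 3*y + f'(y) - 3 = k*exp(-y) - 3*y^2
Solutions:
 f(y) = C1 - k*exp(-y) + sqrt(2)*y^4/4 - y^3 - 3*y^2/2 + 3*y


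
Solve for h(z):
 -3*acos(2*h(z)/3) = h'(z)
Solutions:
 Integral(1/acos(2*_y/3), (_y, h(z))) = C1 - 3*z


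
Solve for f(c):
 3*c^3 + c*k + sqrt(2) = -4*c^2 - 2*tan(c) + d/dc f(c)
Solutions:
 f(c) = C1 + 3*c^4/4 + 4*c^3/3 + c^2*k/2 + sqrt(2)*c - 2*log(cos(c))


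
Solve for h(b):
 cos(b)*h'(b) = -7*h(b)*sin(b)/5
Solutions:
 h(b) = C1*cos(b)^(7/5)


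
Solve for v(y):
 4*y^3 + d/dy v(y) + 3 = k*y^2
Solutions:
 v(y) = C1 + k*y^3/3 - y^4 - 3*y


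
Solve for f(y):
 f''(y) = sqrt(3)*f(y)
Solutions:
 f(y) = C1*exp(-3^(1/4)*y) + C2*exp(3^(1/4)*y)


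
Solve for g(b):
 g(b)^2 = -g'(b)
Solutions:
 g(b) = 1/(C1 + b)


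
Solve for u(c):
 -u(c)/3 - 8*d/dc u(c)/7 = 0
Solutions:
 u(c) = C1*exp(-7*c/24)


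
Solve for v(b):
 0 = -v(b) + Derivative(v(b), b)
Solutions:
 v(b) = C1*exp(b)


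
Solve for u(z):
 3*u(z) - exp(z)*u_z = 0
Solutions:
 u(z) = C1*exp(-3*exp(-z))


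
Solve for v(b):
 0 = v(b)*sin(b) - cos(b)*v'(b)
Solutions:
 v(b) = C1/cos(b)


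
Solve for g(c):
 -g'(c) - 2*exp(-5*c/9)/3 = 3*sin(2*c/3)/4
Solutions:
 g(c) = C1 + 9*cos(2*c/3)/8 + 6*exp(-5*c/9)/5


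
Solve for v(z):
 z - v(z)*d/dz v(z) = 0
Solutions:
 v(z) = -sqrt(C1 + z^2)
 v(z) = sqrt(C1 + z^2)


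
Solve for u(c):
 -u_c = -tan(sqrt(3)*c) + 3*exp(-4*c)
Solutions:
 u(c) = C1 + sqrt(3)*log(tan(sqrt(3)*c)^2 + 1)/6 + 3*exp(-4*c)/4


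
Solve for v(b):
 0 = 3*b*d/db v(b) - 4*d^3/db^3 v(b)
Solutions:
 v(b) = C1 + Integral(C2*airyai(6^(1/3)*b/2) + C3*airybi(6^(1/3)*b/2), b)


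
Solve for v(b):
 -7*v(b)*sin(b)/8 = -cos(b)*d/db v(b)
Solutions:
 v(b) = C1/cos(b)^(7/8)


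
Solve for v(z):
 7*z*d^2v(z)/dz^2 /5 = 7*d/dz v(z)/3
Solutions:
 v(z) = C1 + C2*z^(8/3)


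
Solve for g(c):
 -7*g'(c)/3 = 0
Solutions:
 g(c) = C1


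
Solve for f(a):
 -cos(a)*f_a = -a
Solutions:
 f(a) = C1 + Integral(a/cos(a), a)


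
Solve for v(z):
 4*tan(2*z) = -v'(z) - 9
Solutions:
 v(z) = C1 - 9*z + 2*log(cos(2*z))


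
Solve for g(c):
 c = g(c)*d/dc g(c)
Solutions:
 g(c) = -sqrt(C1 + c^2)
 g(c) = sqrt(C1 + c^2)


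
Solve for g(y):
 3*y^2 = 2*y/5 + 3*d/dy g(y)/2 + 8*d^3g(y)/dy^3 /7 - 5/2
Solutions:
 g(y) = C1 + C2*sin(sqrt(21)*y/4) + C3*cos(sqrt(21)*y/4) + 2*y^3/3 - 2*y^2/15 - 29*y/21


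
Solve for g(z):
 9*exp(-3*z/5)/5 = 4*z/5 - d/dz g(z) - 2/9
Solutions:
 g(z) = C1 + 2*z^2/5 - 2*z/9 + 3*exp(-3*z/5)


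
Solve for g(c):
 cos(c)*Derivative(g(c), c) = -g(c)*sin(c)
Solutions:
 g(c) = C1*cos(c)


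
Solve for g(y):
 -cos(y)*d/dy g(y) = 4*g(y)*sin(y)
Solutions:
 g(y) = C1*cos(y)^4


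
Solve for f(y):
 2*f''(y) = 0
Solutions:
 f(y) = C1 + C2*y


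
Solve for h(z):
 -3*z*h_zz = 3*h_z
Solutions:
 h(z) = C1 + C2*log(z)


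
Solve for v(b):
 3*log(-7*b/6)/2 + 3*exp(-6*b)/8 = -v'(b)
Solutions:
 v(b) = C1 - 3*b*log(-b)/2 + 3*b*(-log(7) + 1 + log(6))/2 + exp(-6*b)/16


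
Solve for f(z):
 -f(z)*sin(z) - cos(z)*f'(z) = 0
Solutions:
 f(z) = C1*cos(z)


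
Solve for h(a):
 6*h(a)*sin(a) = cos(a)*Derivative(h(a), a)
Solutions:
 h(a) = C1/cos(a)^6


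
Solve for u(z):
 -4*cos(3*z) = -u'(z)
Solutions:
 u(z) = C1 + 4*sin(3*z)/3


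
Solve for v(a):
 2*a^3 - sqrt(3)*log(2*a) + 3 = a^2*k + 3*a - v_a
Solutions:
 v(a) = C1 - a^4/2 + a^3*k/3 + 3*a^2/2 + sqrt(3)*a*log(a) - 3*a - sqrt(3)*a + sqrt(3)*a*log(2)


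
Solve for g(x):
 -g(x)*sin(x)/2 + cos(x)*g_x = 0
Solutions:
 g(x) = C1/sqrt(cos(x))


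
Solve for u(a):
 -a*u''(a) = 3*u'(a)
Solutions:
 u(a) = C1 + C2/a^2


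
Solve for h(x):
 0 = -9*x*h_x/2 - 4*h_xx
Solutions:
 h(x) = C1 + C2*erf(3*x/4)


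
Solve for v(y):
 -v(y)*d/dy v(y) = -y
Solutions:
 v(y) = -sqrt(C1 + y^2)
 v(y) = sqrt(C1 + y^2)


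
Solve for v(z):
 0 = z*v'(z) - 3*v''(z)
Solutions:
 v(z) = C1 + C2*erfi(sqrt(6)*z/6)


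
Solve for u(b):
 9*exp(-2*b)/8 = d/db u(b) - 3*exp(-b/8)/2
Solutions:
 u(b) = C1 - 9*exp(-2*b)/16 - 12*exp(-b/8)


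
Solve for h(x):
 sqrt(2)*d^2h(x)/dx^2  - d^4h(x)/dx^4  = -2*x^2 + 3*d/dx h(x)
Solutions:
 h(x) = C1 + C2*exp(3^(1/3)*x*(2*2^(5/6)*3^(1/3)/(sqrt(3)*sqrt(243 - 8*sqrt(2)) + 27)^(1/3) + 2^(2/3)*(sqrt(3)*sqrt(243 - 8*sqrt(2)) + 27)^(1/3))/12)*sin(3^(1/6)*x*(-6*2^(5/6)/(sqrt(3)*sqrt(243 - 8*sqrt(2)) + 27)^(1/3) + 6^(2/3)*(sqrt(3)*sqrt(243 - 8*sqrt(2)) + 27)^(1/3))/12) + C3*exp(3^(1/3)*x*(2*2^(5/6)*3^(1/3)/(sqrt(3)*sqrt(243 - 8*sqrt(2)) + 27)^(1/3) + 2^(2/3)*(sqrt(3)*sqrt(243 - 8*sqrt(2)) + 27)^(1/3))/12)*cos(3^(1/6)*x*(-6*2^(5/6)/(sqrt(3)*sqrt(243 - 8*sqrt(2)) + 27)^(1/3) + 6^(2/3)*(sqrt(3)*sqrt(243 - 8*sqrt(2)) + 27)^(1/3))/12) + C4*exp(-3^(1/3)*x*(2*2^(5/6)*3^(1/3)/(sqrt(3)*sqrt(243 - 8*sqrt(2)) + 27)^(1/3) + 2^(2/3)*(sqrt(3)*sqrt(243 - 8*sqrt(2)) + 27)^(1/3))/6) + 2*x^3/9 + 2*sqrt(2)*x^2/9 + 8*x/27


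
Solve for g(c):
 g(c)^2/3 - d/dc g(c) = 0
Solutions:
 g(c) = -3/(C1 + c)


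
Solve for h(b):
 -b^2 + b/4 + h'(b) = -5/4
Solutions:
 h(b) = C1 + b^3/3 - b^2/8 - 5*b/4


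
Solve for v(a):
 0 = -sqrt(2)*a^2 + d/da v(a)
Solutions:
 v(a) = C1 + sqrt(2)*a^3/3


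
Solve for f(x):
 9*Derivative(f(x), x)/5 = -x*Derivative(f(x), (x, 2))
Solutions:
 f(x) = C1 + C2/x^(4/5)


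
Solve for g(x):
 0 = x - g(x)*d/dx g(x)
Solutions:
 g(x) = -sqrt(C1 + x^2)
 g(x) = sqrt(C1 + x^2)


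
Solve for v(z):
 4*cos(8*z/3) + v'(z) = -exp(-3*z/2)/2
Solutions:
 v(z) = C1 - 3*sin(8*z/3)/2 + exp(-3*z/2)/3


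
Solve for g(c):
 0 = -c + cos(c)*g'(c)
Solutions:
 g(c) = C1 + Integral(c/cos(c), c)


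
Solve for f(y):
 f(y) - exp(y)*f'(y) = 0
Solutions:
 f(y) = C1*exp(-exp(-y))


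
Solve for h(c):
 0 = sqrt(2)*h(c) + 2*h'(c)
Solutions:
 h(c) = C1*exp(-sqrt(2)*c/2)


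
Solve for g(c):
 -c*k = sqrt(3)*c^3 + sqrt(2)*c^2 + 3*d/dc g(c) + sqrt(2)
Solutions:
 g(c) = C1 - sqrt(3)*c^4/12 - sqrt(2)*c^3/9 - c^2*k/6 - sqrt(2)*c/3


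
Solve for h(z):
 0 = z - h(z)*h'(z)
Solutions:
 h(z) = -sqrt(C1 + z^2)
 h(z) = sqrt(C1 + z^2)


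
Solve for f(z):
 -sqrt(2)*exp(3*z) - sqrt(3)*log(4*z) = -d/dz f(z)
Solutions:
 f(z) = C1 + sqrt(3)*z*log(z) + sqrt(3)*z*(-1 + 2*log(2)) + sqrt(2)*exp(3*z)/3


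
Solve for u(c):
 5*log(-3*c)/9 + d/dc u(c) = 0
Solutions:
 u(c) = C1 - 5*c*log(-c)/9 + 5*c*(1 - log(3))/9


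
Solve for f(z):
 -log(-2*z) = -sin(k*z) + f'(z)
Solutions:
 f(z) = C1 - z*log(-z) - z*log(2) + z + Piecewise((-cos(k*z)/k, Ne(k, 0)), (0, True))


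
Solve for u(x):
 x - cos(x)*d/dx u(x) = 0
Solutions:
 u(x) = C1 + Integral(x/cos(x), x)


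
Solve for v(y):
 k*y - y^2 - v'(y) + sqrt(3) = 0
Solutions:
 v(y) = C1 + k*y^2/2 - y^3/3 + sqrt(3)*y


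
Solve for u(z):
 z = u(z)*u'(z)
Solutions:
 u(z) = -sqrt(C1 + z^2)
 u(z) = sqrt(C1 + z^2)


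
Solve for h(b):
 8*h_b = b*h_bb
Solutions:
 h(b) = C1 + C2*b^9


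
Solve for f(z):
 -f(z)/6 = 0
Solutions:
 f(z) = 0


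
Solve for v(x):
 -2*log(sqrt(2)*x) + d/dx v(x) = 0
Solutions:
 v(x) = C1 + 2*x*log(x) - 2*x + x*log(2)


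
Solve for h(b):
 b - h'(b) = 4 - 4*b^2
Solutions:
 h(b) = C1 + 4*b^3/3 + b^2/2 - 4*b


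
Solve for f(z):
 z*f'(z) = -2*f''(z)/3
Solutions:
 f(z) = C1 + C2*erf(sqrt(3)*z/2)


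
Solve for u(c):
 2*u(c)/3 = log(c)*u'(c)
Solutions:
 u(c) = C1*exp(2*li(c)/3)


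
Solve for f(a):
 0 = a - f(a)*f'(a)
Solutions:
 f(a) = -sqrt(C1 + a^2)
 f(a) = sqrt(C1 + a^2)


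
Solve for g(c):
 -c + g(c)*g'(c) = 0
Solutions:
 g(c) = -sqrt(C1 + c^2)
 g(c) = sqrt(C1 + c^2)


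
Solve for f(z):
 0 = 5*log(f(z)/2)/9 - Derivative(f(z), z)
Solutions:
 9*Integral(1/(-log(_y) + log(2)), (_y, f(z)))/5 = C1 - z


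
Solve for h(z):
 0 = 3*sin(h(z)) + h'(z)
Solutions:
 h(z) = -acos((-C1 - exp(6*z))/(C1 - exp(6*z))) + 2*pi
 h(z) = acos((-C1 - exp(6*z))/(C1 - exp(6*z)))


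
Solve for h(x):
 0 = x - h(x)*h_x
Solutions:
 h(x) = -sqrt(C1 + x^2)
 h(x) = sqrt(C1 + x^2)


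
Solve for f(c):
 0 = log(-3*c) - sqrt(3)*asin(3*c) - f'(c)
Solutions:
 f(c) = C1 + c*log(-c) - c + c*log(3) - sqrt(3)*(c*asin(3*c) + sqrt(1 - 9*c^2)/3)


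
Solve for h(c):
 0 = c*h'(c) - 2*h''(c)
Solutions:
 h(c) = C1 + C2*erfi(c/2)


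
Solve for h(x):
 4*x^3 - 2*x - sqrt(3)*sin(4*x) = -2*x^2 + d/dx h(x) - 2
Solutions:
 h(x) = C1 + x^4 + 2*x^3/3 - x^2 + 2*x + sqrt(3)*cos(4*x)/4


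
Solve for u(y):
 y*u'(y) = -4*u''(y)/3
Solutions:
 u(y) = C1 + C2*erf(sqrt(6)*y/4)


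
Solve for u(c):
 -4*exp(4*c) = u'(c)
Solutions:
 u(c) = C1 - exp(4*c)


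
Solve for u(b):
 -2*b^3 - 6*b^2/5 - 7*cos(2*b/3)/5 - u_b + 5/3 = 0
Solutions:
 u(b) = C1 - b^4/2 - 2*b^3/5 + 5*b/3 - 21*sin(2*b/3)/10


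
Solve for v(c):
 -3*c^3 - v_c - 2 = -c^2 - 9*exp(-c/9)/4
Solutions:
 v(c) = C1 - 3*c^4/4 + c^3/3 - 2*c - 81*exp(-c/9)/4


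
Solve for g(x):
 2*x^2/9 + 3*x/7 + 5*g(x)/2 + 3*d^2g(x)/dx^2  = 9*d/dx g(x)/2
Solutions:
 g(x) = -4*x^2/45 - 86*x/175 + (C1*sin(sqrt(39)*x/12) + C2*cos(sqrt(39)*x/12))*exp(3*x/4) - 1762/2625


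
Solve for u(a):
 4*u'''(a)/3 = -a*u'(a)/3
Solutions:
 u(a) = C1 + Integral(C2*airyai(-2^(1/3)*a/2) + C3*airybi(-2^(1/3)*a/2), a)


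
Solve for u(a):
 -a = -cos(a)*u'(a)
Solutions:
 u(a) = C1 + Integral(a/cos(a), a)


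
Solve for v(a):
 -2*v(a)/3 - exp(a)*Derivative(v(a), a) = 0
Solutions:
 v(a) = C1*exp(2*exp(-a)/3)


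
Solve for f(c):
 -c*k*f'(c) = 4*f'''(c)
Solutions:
 f(c) = C1 + Integral(C2*airyai(2^(1/3)*c*(-k)^(1/3)/2) + C3*airybi(2^(1/3)*c*(-k)^(1/3)/2), c)


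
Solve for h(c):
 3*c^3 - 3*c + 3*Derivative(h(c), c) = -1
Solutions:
 h(c) = C1 - c^4/4 + c^2/2 - c/3


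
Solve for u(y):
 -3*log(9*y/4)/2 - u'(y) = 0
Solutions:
 u(y) = C1 - 3*y*log(y)/2 - 3*y*log(3) + 3*y/2 + 3*y*log(2)


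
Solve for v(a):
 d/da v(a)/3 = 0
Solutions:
 v(a) = C1


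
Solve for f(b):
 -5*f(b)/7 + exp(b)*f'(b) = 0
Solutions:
 f(b) = C1*exp(-5*exp(-b)/7)


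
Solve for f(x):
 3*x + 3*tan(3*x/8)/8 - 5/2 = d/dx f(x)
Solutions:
 f(x) = C1 + 3*x^2/2 - 5*x/2 - log(cos(3*x/8))


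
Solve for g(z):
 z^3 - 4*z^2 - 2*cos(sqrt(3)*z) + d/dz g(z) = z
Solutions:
 g(z) = C1 - z^4/4 + 4*z^3/3 + z^2/2 + 2*sqrt(3)*sin(sqrt(3)*z)/3


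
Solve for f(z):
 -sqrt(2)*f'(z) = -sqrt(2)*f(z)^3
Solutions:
 f(z) = -sqrt(2)*sqrt(-1/(C1 + z))/2
 f(z) = sqrt(2)*sqrt(-1/(C1 + z))/2


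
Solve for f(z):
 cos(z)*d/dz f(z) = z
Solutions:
 f(z) = C1 + Integral(z/cos(z), z)


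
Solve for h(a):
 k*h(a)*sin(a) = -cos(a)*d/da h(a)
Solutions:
 h(a) = C1*exp(k*log(cos(a)))


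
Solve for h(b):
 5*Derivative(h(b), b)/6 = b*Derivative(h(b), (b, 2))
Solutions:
 h(b) = C1 + C2*b^(11/6)


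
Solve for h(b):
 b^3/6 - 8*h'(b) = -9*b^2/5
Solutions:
 h(b) = C1 + b^4/192 + 3*b^3/40


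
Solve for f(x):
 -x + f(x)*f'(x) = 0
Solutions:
 f(x) = -sqrt(C1 + x^2)
 f(x) = sqrt(C1 + x^2)


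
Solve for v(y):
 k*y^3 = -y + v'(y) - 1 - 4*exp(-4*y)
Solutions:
 v(y) = C1 + k*y^4/4 + y^2/2 + y - exp(-4*y)


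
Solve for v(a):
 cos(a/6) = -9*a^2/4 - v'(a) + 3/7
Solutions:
 v(a) = C1 - 3*a^3/4 + 3*a/7 - 6*sin(a/6)


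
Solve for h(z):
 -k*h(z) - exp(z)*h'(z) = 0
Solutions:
 h(z) = C1*exp(k*exp(-z))


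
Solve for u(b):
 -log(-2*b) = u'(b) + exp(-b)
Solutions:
 u(b) = C1 - b*log(-b) + b*(1 - log(2)) + exp(-b)


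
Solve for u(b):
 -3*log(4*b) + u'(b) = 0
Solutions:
 u(b) = C1 + 3*b*log(b) - 3*b + b*log(64)


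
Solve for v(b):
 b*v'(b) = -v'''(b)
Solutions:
 v(b) = C1 + Integral(C2*airyai(-b) + C3*airybi(-b), b)


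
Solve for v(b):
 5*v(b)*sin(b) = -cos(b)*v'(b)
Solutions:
 v(b) = C1*cos(b)^5


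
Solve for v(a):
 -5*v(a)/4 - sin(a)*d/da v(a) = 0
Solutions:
 v(a) = C1*(cos(a) + 1)^(5/8)/(cos(a) - 1)^(5/8)


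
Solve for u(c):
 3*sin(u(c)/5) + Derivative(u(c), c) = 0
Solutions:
 3*c + 5*log(cos(u(c)/5) - 1)/2 - 5*log(cos(u(c)/5) + 1)/2 = C1


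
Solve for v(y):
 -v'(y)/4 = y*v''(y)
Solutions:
 v(y) = C1 + C2*y^(3/4)


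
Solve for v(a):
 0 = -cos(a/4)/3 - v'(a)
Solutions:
 v(a) = C1 - 4*sin(a/4)/3


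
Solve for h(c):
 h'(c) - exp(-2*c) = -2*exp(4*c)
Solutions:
 h(c) = C1 - exp(4*c)/2 - exp(-2*c)/2


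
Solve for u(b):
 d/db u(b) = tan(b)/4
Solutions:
 u(b) = C1 - log(cos(b))/4


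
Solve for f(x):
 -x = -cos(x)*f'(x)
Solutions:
 f(x) = C1 + Integral(x/cos(x), x)


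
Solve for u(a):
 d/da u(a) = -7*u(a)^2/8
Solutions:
 u(a) = 8/(C1 + 7*a)


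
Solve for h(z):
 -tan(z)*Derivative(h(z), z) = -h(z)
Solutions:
 h(z) = C1*sin(z)


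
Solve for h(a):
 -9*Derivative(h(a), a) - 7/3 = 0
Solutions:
 h(a) = C1 - 7*a/27


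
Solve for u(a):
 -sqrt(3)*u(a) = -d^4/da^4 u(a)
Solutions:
 u(a) = C1*exp(-3^(1/8)*a) + C2*exp(3^(1/8)*a) + C3*sin(3^(1/8)*a) + C4*cos(3^(1/8)*a)


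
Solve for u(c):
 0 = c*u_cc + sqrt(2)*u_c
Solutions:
 u(c) = C1 + C2*c^(1 - sqrt(2))


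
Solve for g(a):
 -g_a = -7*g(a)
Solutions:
 g(a) = C1*exp(7*a)
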